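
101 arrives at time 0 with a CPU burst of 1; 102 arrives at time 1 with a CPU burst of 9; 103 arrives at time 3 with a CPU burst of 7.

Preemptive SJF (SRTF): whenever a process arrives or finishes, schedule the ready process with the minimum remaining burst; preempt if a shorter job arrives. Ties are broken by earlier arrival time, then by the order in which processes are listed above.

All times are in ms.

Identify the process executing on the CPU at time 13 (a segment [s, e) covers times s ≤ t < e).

103

Gantt: | 101 0-1 | 102 1-10 | 103 10-17 |
Completion: 101=1  102=10  103=17
Turnaround (C−A): 101=1  102=9  103=14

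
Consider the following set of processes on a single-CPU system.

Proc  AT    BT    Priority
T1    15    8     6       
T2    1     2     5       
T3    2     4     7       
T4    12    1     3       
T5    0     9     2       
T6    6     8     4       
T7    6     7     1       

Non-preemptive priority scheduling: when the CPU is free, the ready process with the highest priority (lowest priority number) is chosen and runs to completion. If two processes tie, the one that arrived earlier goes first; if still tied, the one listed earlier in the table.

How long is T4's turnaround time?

5

Gantt: | T5 0-9 | T7 9-16 | T4 16-17 | T6 17-25 | T2 25-27 | T1 27-35 | T3 35-39 |
Completion: T1=35  T2=27  T3=39  T4=17  T5=9  T6=25  T7=16
Turnaround (C−A): T1=20  T2=26  T3=37  T4=5  T5=9  T6=19  T7=10
Turnaround(T4) = completion − arrival = 17 − 12 = 5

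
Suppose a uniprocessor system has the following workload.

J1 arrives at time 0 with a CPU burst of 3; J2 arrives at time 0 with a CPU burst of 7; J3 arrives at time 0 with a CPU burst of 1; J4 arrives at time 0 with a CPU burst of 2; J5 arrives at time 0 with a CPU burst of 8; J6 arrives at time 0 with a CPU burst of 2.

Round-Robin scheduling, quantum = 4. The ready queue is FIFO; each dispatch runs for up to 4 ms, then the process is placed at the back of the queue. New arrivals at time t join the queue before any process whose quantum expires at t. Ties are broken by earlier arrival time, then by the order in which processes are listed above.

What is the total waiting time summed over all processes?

Schedule: | J1 0-3 | J2 3-7 | J3 7-8 | J4 8-10 | J5 10-14 | J6 14-16 | J2 16-19 | J5 19-23 |
Completion: J1=3  J2=19  J3=8  J4=10  J5=23  J6=16
Turnaround (C−A): J1=3  J2=19  J3=8  J4=10  J5=23  J6=16
Waiting = turnaround − burst: J1=0, J2=12, J3=7, J4=8, J5=15, J6=14
Total waiting = 0 + 12 + 7 + 8 + 15 + 14 = 56

56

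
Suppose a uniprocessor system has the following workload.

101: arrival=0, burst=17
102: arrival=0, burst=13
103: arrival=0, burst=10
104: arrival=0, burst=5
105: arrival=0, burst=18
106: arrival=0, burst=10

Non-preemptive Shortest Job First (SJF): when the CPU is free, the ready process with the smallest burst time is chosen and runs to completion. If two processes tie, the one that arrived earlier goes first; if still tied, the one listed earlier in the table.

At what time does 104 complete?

Gantt: | 104 0-5 | 103 5-15 | 106 15-25 | 102 25-38 | 101 38-55 | 105 55-73 |
Completion: 101=55  102=38  103=15  104=5  105=73  106=25
Turnaround (C−A): 101=55  102=38  103=15  104=5  105=73  106=25

5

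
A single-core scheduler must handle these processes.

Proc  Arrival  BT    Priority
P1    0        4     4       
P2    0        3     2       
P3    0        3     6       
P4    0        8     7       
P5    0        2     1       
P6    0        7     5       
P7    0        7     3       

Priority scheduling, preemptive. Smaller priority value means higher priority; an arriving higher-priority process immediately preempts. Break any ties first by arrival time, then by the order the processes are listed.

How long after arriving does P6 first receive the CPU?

Schedule: | P5 0-2 | P2 2-5 | P7 5-12 | P1 12-16 | P6 16-23 | P3 23-26 | P4 26-34 |
Completion: P1=16  P2=5  P3=26  P4=34  P5=2  P6=23  P7=12
Turnaround (C−A): P1=16  P2=5  P3=26  P4=34  P5=2  P6=23  P7=12
Response(P6) = first start − arrival = 16 − 0 = 16

16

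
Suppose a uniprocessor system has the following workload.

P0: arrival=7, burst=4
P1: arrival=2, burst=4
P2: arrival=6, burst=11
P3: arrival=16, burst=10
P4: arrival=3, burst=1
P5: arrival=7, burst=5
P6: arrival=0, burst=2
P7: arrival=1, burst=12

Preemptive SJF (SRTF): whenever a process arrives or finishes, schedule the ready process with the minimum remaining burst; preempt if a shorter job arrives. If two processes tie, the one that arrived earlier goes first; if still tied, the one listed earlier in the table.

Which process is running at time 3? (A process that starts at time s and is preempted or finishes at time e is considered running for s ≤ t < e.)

P4

Gantt: | P6 0-2 | P1 2-3 | P4 3-4 | P1 4-7 | P0 7-11 | P5 11-16 | P3 16-26 | P2 26-37 | P7 37-49 |
Completion: P0=11  P1=7  P2=37  P3=26  P4=4  P5=16  P6=2  P7=49
Turnaround (C−A): P0=4  P1=5  P2=31  P3=10  P4=1  P5=9  P6=2  P7=48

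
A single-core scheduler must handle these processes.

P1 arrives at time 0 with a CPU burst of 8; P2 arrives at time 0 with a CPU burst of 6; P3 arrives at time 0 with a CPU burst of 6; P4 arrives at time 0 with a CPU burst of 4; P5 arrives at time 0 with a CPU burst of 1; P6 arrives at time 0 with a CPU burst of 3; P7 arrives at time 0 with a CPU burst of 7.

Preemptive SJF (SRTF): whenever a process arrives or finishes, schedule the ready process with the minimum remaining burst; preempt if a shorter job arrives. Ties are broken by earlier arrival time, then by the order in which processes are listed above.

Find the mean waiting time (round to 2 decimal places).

10.57

Schedule: | P5 0-1 | P6 1-4 | P4 4-8 | P2 8-14 | P3 14-20 | P7 20-27 | P1 27-35 |
Completion: P1=35  P2=14  P3=20  P4=8  P5=1  P6=4  P7=27
Turnaround (C−A): P1=35  P2=14  P3=20  P4=8  P5=1  P6=4  P7=27
Waiting times: P1=27, P2=8, P3=14, P4=4, P5=0, P6=1, P7=20
Average waiting = (27+8+14+4+0+1+20) / 7 = 74/7 = 10.57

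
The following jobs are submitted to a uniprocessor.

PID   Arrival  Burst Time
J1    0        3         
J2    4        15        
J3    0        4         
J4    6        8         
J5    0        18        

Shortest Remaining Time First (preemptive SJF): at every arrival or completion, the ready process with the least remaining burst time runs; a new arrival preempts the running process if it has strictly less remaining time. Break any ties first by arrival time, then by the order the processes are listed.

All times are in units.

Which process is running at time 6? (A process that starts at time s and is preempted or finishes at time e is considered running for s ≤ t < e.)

J3

Timeline: | J1 0-3 | J3 3-7 | J4 7-15 | J2 15-30 | J5 30-48 |
Completion: J1=3  J2=30  J3=7  J4=15  J5=48
Turnaround (C−A): J1=3  J2=26  J3=7  J4=9  J5=48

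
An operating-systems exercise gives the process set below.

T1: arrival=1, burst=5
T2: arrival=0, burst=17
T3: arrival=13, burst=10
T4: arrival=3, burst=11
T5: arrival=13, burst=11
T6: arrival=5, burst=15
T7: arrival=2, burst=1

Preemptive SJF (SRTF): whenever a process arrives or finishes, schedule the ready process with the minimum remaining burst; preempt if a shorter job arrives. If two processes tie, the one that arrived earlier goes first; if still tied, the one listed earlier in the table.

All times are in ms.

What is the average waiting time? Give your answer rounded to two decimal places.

16.00

Timeline: | T2 0-1 | T1 1-2 | T7 2-3 | T1 3-7 | T4 7-18 | T3 18-28 | T5 28-39 | T6 39-54 | T2 54-70 |
Completion: T1=7  T2=70  T3=28  T4=18  T5=39  T6=54  T7=3
Turnaround (C−A): T1=6  T2=70  T3=15  T4=15  T5=26  T6=49  T7=1
Waiting times: T1=1, T2=53, T3=5, T4=4, T5=15, T6=34, T7=0
Average waiting = (1+53+5+4+15+34+0) / 7 = 112/7 = 16.00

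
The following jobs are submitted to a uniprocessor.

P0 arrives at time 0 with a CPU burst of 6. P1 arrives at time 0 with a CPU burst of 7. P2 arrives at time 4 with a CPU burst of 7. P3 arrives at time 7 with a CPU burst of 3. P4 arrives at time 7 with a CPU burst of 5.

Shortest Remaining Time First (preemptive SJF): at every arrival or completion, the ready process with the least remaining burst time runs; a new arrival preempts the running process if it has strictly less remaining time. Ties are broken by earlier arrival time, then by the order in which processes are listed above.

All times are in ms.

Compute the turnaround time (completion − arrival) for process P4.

Gantt: | P0 0-6 | P1 6-7 | P3 7-10 | P4 10-15 | P1 15-21 | P2 21-28 |
Completion: P0=6  P1=21  P2=28  P3=10  P4=15
Turnaround (C−A): P0=6  P1=21  P2=24  P3=3  P4=8
Turnaround(P4) = completion − arrival = 15 − 7 = 8

8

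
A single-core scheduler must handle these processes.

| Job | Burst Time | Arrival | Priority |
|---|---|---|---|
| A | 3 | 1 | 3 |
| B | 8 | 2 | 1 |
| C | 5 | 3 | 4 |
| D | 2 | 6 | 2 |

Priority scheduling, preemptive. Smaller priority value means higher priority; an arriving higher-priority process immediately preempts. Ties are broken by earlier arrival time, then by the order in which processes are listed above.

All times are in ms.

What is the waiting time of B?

0

Timeline: | idle 0-1 | A 1-2 | B 2-10 | D 10-12 | A 12-14 | C 14-19 |
Completion: A=14  B=10  C=19  D=12
Waiting(B) = turnaround − burst = 8 − 8 = 0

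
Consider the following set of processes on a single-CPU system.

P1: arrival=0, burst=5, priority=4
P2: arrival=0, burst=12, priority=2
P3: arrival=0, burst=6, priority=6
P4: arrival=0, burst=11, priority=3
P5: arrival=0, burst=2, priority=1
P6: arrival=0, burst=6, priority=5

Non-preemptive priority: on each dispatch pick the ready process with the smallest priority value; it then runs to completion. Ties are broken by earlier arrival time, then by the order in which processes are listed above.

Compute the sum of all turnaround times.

149

Gantt: | P5 0-2 | P2 2-14 | P4 14-25 | P1 25-30 | P6 30-36 | P3 36-42 |
Completion: P1=30  P2=14  P3=42  P4=25  P5=2  P6=36
Turnaround (C−A): P1=30  P2=14  P3=42  P4=25  P5=2  P6=36
Turnaround = completion − arrival: P1=30, P2=14, P3=42, P4=25, P5=2, P6=36
Total turnaround = 30 + 14 + 42 + 25 + 2 + 36 = 149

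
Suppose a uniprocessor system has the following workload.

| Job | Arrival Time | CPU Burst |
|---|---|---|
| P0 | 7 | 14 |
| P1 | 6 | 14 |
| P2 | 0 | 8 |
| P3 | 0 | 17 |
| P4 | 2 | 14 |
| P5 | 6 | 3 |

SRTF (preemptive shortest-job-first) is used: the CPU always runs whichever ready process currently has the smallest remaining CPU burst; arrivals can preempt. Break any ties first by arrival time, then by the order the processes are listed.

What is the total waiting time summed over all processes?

115

Timeline: | P2 0-8 | P5 8-11 | P4 11-25 | P1 25-39 | P0 39-53 | P3 53-70 |
Completion: P0=53  P1=39  P2=8  P3=70  P4=25  P5=11
Turnaround (C−A): P0=46  P1=33  P2=8  P3=70  P4=23  P5=5
Waiting = turnaround − burst: P0=32, P1=19, P2=0, P3=53, P4=9, P5=2
Total waiting = 32 + 19 + 0 + 53 + 9 + 2 = 115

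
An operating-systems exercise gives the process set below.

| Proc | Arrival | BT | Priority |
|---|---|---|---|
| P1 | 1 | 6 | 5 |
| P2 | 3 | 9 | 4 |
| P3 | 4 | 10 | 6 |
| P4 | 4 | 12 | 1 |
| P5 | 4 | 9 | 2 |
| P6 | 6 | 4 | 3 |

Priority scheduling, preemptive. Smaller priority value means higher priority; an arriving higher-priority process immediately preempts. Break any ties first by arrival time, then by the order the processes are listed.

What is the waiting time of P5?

12

Timeline: | idle 0-1 | P1 1-3 | P2 3-4 | P4 4-16 | P5 16-25 | P6 25-29 | P2 29-37 | P1 37-41 | P3 41-51 |
Completion: P1=41  P2=37  P3=51  P4=16  P5=25  P6=29
Turnaround (C−A): P1=40  P2=34  P3=47  P4=12  P5=21  P6=23
Waiting(P5) = turnaround − burst = 21 − 9 = 12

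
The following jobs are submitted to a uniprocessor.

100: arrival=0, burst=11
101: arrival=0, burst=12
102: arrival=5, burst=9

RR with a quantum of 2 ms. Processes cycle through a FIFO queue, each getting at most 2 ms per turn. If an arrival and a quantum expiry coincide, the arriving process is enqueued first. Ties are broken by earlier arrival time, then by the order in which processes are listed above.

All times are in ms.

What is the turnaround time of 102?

Schedule: | 100 0-2 | 101 2-4 | 100 4-6 | 101 6-8 | 102 8-10 | 100 10-12 | 101 12-14 | 102 14-16 | 100 16-18 | 101 18-20 | 102 20-22 | 100 22-24 | 101 24-26 | 102 26-28 | 100 28-29 | 101 29-31 | 102 31-32 |
Completion: 100=29  101=31  102=32
Turnaround (C−A): 100=29  101=31  102=27
Turnaround(102) = completion − arrival = 32 − 5 = 27

27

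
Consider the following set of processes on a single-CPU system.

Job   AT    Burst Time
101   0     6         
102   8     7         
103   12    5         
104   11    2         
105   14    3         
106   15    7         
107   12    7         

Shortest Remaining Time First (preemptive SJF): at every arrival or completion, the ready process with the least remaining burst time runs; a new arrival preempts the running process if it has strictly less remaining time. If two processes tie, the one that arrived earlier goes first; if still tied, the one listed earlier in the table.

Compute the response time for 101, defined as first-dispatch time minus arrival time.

Gantt: | 101 0-6 | idle 6-8 | 102 8-11 | 104 11-13 | 102 13-17 | 105 17-20 | 103 20-25 | 107 25-32 | 106 32-39 |
Completion: 101=6  102=17  103=25  104=13  105=20  106=39  107=32
Turnaround (C−A): 101=6  102=9  103=13  104=2  105=6  106=24  107=20
Response(101) = first start − arrival = 0 − 0 = 0

0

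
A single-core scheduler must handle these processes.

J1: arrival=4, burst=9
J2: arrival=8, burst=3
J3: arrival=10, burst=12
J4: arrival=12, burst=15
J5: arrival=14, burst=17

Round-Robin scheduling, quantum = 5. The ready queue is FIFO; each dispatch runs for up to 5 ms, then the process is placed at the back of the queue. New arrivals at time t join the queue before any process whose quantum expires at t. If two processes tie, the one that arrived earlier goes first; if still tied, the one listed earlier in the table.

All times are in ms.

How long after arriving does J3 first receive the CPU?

6

Schedule: | idle 0-4 | J1 4-9 | J2 9-12 | J1 12-16 | J3 16-21 | J4 21-26 | J5 26-31 | J3 31-36 | J4 36-41 | J5 41-46 | J3 46-48 | J4 48-53 | J5 53-60 |
Completion: J1=16  J2=12  J3=48  J4=53  J5=60
Turnaround (C−A): J1=12  J2=4  J3=38  J4=41  J5=46
Response(J3) = first start − arrival = 16 − 10 = 6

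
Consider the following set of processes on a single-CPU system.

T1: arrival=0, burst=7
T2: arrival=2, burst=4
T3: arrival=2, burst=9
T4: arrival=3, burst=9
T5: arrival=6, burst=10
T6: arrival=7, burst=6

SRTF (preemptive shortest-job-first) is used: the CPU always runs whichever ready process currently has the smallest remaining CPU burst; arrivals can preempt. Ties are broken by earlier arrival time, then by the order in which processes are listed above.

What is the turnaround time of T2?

Schedule: | T1 0-2 | T2 2-6 | T1 6-11 | T6 11-17 | T3 17-26 | T4 26-35 | T5 35-45 |
Completion: T1=11  T2=6  T3=26  T4=35  T5=45  T6=17
Turnaround (C−A): T1=11  T2=4  T3=24  T4=32  T5=39  T6=10
Turnaround(T2) = completion − arrival = 6 − 2 = 4

4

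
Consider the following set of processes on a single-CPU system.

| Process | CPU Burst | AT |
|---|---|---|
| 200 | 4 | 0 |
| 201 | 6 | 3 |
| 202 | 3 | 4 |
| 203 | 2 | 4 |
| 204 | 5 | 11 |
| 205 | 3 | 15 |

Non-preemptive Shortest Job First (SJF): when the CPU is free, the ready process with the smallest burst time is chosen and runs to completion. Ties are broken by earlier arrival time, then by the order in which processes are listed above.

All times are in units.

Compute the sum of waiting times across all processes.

15

Schedule: | 200 0-4 | 203 4-6 | 202 6-9 | 201 9-15 | 205 15-18 | 204 18-23 |
Completion: 200=4  201=15  202=9  203=6  204=23  205=18
Turnaround (C−A): 200=4  201=12  202=5  203=2  204=12  205=3
Waiting = turnaround − burst: 200=0, 201=6, 202=2, 203=0, 204=7, 205=0
Total waiting = 0 + 6 + 2 + 0 + 7 + 0 = 15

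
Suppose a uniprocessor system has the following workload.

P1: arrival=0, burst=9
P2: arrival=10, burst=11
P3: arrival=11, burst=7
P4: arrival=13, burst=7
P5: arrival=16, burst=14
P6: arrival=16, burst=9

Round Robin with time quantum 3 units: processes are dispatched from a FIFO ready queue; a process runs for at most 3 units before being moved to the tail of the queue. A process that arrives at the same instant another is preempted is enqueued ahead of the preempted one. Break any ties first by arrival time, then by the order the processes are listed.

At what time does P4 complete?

45

Timeline: | P1 0-9 | idle 9-10 | P2 10-13 | P3 13-16 | P4 16-19 | P2 19-22 | P5 22-25 | P6 25-28 | P3 28-31 | P4 31-34 | P2 34-37 | P5 37-40 | P6 40-43 | P3 43-44 | P4 44-45 | P2 45-47 | P5 47-50 | P6 50-53 | P5 53-58 |
Completion: P1=9  P2=47  P3=44  P4=45  P5=58  P6=53
Turnaround (C−A): P1=9  P2=37  P3=33  P4=32  P5=42  P6=37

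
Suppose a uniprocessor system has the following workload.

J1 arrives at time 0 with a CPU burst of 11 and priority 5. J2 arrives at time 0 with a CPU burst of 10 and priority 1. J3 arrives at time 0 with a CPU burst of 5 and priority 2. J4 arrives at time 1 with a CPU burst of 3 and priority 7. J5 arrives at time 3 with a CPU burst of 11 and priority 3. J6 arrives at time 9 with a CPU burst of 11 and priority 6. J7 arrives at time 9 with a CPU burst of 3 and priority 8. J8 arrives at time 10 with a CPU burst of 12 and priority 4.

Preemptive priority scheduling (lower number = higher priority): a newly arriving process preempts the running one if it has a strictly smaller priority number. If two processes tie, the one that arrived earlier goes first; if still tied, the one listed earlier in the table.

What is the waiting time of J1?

Gantt: | J2 0-10 | J3 10-15 | J5 15-26 | J8 26-38 | J1 38-49 | J6 49-60 | J4 60-63 | J7 63-66 |
Completion: J1=49  J2=10  J3=15  J4=63  J5=26  J6=60  J7=66  J8=38
Waiting(J1) = turnaround − burst = 49 − 11 = 38

38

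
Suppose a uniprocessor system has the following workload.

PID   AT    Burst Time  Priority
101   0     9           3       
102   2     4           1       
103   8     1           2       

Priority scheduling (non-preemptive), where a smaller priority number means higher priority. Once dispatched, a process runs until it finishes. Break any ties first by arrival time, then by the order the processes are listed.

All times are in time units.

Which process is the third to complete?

Gantt: | 101 0-9 | 102 9-13 | 103 13-14 |
Completion: 101=9  102=13  103=14
Finish order: 101 → 102 → 103

103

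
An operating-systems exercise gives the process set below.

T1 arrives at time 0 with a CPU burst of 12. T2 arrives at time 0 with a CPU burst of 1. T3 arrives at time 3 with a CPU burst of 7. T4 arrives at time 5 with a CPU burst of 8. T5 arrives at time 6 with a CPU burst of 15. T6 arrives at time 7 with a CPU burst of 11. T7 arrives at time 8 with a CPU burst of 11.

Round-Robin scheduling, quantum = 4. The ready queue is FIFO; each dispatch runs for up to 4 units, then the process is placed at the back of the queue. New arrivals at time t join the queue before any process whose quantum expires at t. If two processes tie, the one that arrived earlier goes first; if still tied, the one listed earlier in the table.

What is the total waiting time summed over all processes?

205

Timeline: | T1 0-4 | T2 4-5 | T3 5-9 | T1 9-13 | T4 13-17 | T5 17-21 | T6 21-25 | T7 25-29 | T3 29-32 | T1 32-36 | T4 36-40 | T5 40-44 | T6 44-48 | T7 48-52 | T5 52-56 | T6 56-59 | T7 59-62 | T5 62-65 |
Completion: T1=36  T2=5  T3=32  T4=40  T5=65  T6=59  T7=62
Waiting = turnaround − burst: T1=24, T2=4, T3=22, T4=27, T5=44, T6=41, T7=43
Total waiting = 24 + 4 + 22 + 27 + 44 + 41 + 43 = 205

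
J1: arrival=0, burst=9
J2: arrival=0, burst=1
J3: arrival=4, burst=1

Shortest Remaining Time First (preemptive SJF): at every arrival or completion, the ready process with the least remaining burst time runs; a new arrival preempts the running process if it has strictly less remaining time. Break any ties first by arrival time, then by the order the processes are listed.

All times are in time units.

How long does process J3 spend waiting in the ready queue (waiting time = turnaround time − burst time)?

0

Gantt: | J2 0-1 | J1 1-4 | J3 4-5 | J1 5-11 |
Completion: J1=11  J2=1  J3=5
Turnaround (C−A): J1=11  J2=1  J3=1
Waiting(J3) = turnaround − burst = 1 − 1 = 0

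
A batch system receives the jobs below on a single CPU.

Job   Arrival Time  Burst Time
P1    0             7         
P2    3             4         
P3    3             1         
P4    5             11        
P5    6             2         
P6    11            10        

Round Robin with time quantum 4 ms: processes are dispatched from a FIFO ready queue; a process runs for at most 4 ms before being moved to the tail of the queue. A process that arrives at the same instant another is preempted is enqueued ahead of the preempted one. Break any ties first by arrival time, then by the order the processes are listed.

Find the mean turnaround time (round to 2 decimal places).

Schedule: | P1 0-4 | P2 4-8 | P3 8-9 | P1 9-12 | P4 12-16 | P5 16-18 | P6 18-22 | P4 22-26 | P6 26-30 | P4 30-33 | P6 33-35 |
Completion: P1=12  P2=8  P3=9  P4=33  P5=18  P6=35
Turnaround (C−A): P1=12  P2=5  P3=6  P4=28  P5=12  P6=24
Turnaround times: P1=12, P2=5, P3=6, P4=28, P5=12, P6=24
Average turnaround = (12+5+6+28+12+24) / 6 = 87/6 = 14.50

14.50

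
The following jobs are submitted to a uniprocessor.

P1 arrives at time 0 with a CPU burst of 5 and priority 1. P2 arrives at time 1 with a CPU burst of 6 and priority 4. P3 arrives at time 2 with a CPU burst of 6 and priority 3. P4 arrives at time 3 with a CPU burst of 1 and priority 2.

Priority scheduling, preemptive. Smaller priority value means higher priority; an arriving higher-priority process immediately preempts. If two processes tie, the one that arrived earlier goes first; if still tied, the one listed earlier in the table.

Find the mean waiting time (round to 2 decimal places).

Schedule: | P1 0-5 | P4 5-6 | P3 6-12 | P2 12-18 |
Completion: P1=5  P2=18  P3=12  P4=6
Turnaround (C−A): P1=5  P2=17  P3=10  P4=3
Waiting times: P1=0, P2=11, P3=4, P4=2
Average waiting = (0+11+4+2) / 4 = 17/4 = 4.25

4.25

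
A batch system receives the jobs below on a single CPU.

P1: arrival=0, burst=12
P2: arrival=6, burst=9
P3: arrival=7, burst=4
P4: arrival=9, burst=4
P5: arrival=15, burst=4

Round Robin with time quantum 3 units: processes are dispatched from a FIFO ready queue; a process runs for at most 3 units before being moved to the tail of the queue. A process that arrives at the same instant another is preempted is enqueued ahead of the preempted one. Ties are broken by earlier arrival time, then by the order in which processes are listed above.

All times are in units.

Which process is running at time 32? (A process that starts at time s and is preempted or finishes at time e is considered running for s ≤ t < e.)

P5

Schedule: | P1 0-6 | P2 6-9 | P1 9-12 | P3 12-15 | P4 15-18 | P2 18-21 | P1 21-24 | P5 24-27 | P3 27-28 | P4 28-29 | P2 29-32 | P5 32-33 |
Completion: P1=24  P2=32  P3=28  P4=29  P5=33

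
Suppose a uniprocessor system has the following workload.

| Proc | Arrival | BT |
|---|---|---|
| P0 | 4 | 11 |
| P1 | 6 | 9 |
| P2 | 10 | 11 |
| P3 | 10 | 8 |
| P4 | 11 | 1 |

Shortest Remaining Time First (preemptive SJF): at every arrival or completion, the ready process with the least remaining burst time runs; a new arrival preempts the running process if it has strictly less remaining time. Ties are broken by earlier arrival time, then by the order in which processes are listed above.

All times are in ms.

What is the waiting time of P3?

Timeline: | idle 0-4 | P0 4-11 | P4 11-12 | P0 12-16 | P3 16-24 | P1 24-33 | P2 33-44 |
Completion: P0=16  P1=33  P2=44  P3=24  P4=12
Turnaround (C−A): P0=12  P1=27  P2=34  P3=14  P4=1
Waiting(P3) = turnaround − burst = 14 − 8 = 6

6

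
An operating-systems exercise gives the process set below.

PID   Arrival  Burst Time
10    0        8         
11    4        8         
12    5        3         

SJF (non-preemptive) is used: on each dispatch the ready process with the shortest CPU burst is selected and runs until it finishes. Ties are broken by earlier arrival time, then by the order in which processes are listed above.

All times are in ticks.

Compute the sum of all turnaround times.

Timeline: | 10 0-8 | 12 8-11 | 11 11-19 |
Completion: 10=8  11=19  12=11
Turnaround = completion − arrival: 10=8, 11=15, 12=6
Total turnaround = 8 + 15 + 6 = 29

29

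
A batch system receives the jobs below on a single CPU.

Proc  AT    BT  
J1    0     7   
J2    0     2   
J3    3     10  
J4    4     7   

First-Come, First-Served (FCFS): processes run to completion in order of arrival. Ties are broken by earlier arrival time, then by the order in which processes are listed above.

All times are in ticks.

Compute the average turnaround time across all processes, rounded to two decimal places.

Timeline: | J1 0-7 | J2 7-9 | J3 9-19 | J4 19-26 |
Completion: J1=7  J2=9  J3=19  J4=26
Turnaround (C−A): J1=7  J2=9  J3=16  J4=22
Turnaround times: J1=7, J2=9, J3=16, J4=22
Average turnaround = (7+9+16+22) / 4 = 54/4 = 13.50

13.50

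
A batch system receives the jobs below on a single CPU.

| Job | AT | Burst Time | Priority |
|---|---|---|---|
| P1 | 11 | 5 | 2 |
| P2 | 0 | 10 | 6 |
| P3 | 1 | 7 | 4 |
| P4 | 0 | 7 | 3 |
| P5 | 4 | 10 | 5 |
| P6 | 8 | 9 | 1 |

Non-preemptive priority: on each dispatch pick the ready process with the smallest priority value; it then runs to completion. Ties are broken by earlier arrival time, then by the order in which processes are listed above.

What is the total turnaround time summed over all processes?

134

Schedule: | P4 0-7 | P3 7-14 | P6 14-23 | P1 23-28 | P5 28-38 | P2 38-48 |
Completion: P1=28  P2=48  P3=14  P4=7  P5=38  P6=23
Turnaround = completion − arrival: P1=17, P2=48, P3=13, P4=7, P5=34, P6=15
Total turnaround = 17 + 48 + 13 + 7 + 34 + 15 = 134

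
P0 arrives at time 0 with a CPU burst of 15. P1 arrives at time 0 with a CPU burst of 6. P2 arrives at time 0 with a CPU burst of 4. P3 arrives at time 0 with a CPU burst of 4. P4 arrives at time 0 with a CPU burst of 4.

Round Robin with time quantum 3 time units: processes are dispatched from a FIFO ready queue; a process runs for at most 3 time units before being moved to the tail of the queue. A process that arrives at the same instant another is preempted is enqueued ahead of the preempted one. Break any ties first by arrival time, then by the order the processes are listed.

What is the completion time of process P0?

33

Gantt: | P0 0-3 | P1 3-6 | P2 6-9 | P3 9-12 | P4 12-15 | P0 15-18 | P1 18-21 | P2 21-22 | P3 22-23 | P4 23-24 | P0 24-33 |
Completion: P0=33  P1=21  P2=22  P3=23  P4=24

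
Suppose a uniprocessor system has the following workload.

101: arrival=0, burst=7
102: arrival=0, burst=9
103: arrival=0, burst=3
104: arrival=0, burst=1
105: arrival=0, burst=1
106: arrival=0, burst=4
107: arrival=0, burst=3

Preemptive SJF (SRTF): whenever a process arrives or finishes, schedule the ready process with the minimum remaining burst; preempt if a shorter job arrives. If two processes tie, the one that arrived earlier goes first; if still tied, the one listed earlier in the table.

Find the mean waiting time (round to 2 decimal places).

6.71

Schedule: | 104 0-1 | 105 1-2 | 103 2-5 | 107 5-8 | 106 8-12 | 101 12-19 | 102 19-28 |
Completion: 101=19  102=28  103=5  104=1  105=2  106=12  107=8
Waiting times: 101=12, 102=19, 103=2, 104=0, 105=1, 106=8, 107=5
Average waiting = (12+19+2+0+1+8+5) / 7 = 47/7 = 6.71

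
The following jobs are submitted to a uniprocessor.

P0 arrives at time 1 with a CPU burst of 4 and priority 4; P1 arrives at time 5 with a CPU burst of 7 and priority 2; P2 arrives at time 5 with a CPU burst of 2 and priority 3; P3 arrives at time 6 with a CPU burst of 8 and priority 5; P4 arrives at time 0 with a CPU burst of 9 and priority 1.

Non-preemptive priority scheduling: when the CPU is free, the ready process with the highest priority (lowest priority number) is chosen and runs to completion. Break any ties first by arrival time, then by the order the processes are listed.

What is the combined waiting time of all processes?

Timeline: | P4 0-9 | P1 9-16 | P2 16-18 | P0 18-22 | P3 22-30 |
Completion: P0=22  P1=16  P2=18  P3=30  P4=9
Turnaround (C−A): P0=21  P1=11  P2=13  P3=24  P4=9
Waiting = turnaround − burst: P0=17, P1=4, P2=11, P3=16, P4=0
Total waiting = 17 + 4 + 11 + 16 + 0 = 48

48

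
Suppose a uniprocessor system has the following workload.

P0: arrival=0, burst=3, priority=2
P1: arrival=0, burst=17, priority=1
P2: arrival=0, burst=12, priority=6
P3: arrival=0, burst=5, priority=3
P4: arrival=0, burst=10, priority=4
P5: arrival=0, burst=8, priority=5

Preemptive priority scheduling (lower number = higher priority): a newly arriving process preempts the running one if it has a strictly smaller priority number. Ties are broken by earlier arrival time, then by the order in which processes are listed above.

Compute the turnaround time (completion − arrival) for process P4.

Timeline: | P1 0-17 | P0 17-20 | P3 20-25 | P4 25-35 | P5 35-43 | P2 43-55 |
Completion: P0=20  P1=17  P2=55  P3=25  P4=35  P5=43
Turnaround (C−A): P0=20  P1=17  P2=55  P3=25  P4=35  P5=43
Turnaround(P4) = completion − arrival = 35 − 0 = 35

35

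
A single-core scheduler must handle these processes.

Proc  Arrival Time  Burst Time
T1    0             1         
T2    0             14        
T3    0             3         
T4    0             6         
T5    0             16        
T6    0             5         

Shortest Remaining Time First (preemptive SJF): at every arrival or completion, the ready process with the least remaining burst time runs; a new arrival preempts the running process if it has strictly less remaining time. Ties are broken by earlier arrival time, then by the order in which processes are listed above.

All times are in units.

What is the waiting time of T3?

1

Timeline: | T1 0-1 | T3 1-4 | T6 4-9 | T4 9-15 | T2 15-29 | T5 29-45 |
Completion: T1=1  T2=29  T3=4  T4=15  T5=45  T6=9
Turnaround (C−A): T1=1  T2=29  T3=4  T4=15  T5=45  T6=9
Waiting(T3) = turnaround − burst = 4 − 3 = 1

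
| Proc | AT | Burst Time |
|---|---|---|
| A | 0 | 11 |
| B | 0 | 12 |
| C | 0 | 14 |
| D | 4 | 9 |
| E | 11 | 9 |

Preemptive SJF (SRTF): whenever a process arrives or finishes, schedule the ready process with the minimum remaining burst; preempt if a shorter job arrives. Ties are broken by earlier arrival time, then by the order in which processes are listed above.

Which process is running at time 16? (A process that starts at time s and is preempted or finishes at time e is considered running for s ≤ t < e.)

Gantt: | A 0-11 | D 11-20 | E 20-29 | B 29-41 | C 41-55 |
Completion: A=11  B=41  C=55  D=20  E=29
Turnaround (C−A): A=11  B=41  C=55  D=16  E=18

D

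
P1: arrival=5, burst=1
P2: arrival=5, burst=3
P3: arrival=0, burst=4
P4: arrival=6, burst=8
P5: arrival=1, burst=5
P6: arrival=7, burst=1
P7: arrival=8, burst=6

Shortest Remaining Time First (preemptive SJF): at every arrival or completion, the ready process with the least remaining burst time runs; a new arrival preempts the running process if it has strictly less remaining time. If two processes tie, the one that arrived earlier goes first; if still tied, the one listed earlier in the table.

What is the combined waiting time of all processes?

Timeline: | P3 0-4 | P5 4-5 | P1 5-6 | P2 6-7 | P6 7-8 | P2 8-10 | P5 10-14 | P7 14-20 | P4 20-28 |
Completion: P1=6  P2=10  P3=4  P4=28  P5=14  P6=8  P7=20
Waiting = turnaround − burst: P1=0, P2=2, P3=0, P4=14, P5=8, P6=0, P7=6
Total waiting = 0 + 2 + 0 + 14 + 8 + 0 + 6 = 30

30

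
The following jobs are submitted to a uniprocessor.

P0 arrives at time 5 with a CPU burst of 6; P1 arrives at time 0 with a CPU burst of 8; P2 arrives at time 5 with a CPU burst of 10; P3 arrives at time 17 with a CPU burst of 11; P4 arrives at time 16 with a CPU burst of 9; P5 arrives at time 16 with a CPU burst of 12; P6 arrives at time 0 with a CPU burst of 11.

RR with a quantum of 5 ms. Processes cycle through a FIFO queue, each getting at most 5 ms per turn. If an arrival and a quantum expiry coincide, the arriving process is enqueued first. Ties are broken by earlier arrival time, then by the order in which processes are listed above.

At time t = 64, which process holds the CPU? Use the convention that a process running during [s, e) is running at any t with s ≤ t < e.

Timeline: | P1 0-5 | P6 5-10 | P0 10-15 | P2 15-20 | P1 20-23 | P6 23-28 | P0 28-29 | P4 29-34 | P5 34-39 | P3 39-44 | P2 44-49 | P6 49-50 | P4 50-54 | P5 54-59 | P3 59-64 | P5 64-66 | P3 66-67 |
Completion: P0=29  P1=23  P2=49  P3=67  P4=54  P5=66  P6=50
Turnaround (C−A): P0=24  P1=23  P2=44  P3=50  P4=38  P5=50  P6=50

P5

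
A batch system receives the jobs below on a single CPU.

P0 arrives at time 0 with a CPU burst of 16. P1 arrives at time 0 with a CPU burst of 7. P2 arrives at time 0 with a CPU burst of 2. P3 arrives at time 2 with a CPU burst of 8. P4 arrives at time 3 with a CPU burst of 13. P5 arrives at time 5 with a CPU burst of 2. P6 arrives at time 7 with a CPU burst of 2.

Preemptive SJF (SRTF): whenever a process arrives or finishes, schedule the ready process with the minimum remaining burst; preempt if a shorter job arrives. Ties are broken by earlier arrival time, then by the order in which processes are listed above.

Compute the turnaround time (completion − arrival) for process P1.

Schedule: | P2 0-2 | P1 2-5 | P5 5-7 | P6 7-9 | P1 9-13 | P3 13-21 | P4 21-34 | P0 34-50 |
Completion: P0=50  P1=13  P2=2  P3=21  P4=34  P5=7  P6=9
Turnaround(P1) = completion − arrival = 13 − 0 = 13

13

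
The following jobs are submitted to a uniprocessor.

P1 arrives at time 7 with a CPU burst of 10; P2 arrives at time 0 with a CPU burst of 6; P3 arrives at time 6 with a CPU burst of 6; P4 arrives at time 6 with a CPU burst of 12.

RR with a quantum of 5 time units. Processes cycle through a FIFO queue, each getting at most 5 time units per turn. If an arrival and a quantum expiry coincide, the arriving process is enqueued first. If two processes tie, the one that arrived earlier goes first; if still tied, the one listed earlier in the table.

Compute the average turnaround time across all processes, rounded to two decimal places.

Timeline: | P2 0-6 | P3 6-11 | P4 11-16 | P1 16-21 | P3 21-22 | P4 22-27 | P1 27-32 | P4 32-34 |
Completion: P1=32  P2=6  P3=22  P4=34
Turnaround (C−A): P1=25  P2=6  P3=16  P4=28
Turnaround times: P1=25, P2=6, P3=16, P4=28
Average turnaround = (25+6+16+28) / 4 = 75/4 = 18.75

18.75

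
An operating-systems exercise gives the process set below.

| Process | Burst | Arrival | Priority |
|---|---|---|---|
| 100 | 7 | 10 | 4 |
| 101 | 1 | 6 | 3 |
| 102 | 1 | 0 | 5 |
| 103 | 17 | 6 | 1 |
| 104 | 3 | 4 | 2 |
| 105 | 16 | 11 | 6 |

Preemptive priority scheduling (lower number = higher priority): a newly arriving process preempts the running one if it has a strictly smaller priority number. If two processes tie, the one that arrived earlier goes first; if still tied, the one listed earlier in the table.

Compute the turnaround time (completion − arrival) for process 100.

22

Timeline: | 102 0-1 | idle 1-4 | 104 4-6 | 103 6-23 | 104 23-24 | 101 24-25 | 100 25-32 | 105 32-48 |
Completion: 100=32  101=25  102=1  103=23  104=24  105=48
Turnaround (C−A): 100=22  101=19  102=1  103=17  104=20  105=37
Turnaround(100) = completion − arrival = 32 − 10 = 22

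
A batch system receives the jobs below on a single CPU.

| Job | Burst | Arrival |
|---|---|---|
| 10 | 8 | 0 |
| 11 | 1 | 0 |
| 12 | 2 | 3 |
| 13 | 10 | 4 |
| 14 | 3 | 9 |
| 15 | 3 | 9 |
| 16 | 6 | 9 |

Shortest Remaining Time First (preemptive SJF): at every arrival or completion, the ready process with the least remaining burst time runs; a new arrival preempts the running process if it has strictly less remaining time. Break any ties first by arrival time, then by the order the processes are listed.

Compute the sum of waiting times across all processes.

37

Gantt: | 11 0-1 | 10 1-3 | 12 3-5 | 10 5-11 | 14 11-14 | 15 14-17 | 16 17-23 | 13 23-33 |
Completion: 10=11  11=1  12=5  13=33  14=14  15=17  16=23
Waiting = turnaround − burst: 10=3, 11=0, 12=0, 13=19, 14=2, 15=5, 16=8
Total waiting = 3 + 0 + 0 + 19 + 2 + 5 + 8 = 37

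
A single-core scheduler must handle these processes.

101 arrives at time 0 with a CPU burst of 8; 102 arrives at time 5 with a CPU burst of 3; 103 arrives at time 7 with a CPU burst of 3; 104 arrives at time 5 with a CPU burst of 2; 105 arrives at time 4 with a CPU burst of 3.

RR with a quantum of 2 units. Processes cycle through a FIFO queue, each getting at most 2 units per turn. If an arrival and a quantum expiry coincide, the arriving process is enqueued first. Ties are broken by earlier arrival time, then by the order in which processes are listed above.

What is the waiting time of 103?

9

Timeline: | 101 0-4 | 105 4-6 | 101 6-8 | 102 8-10 | 104 10-12 | 105 12-13 | 103 13-15 | 101 15-17 | 102 17-18 | 103 18-19 |
Completion: 101=17  102=18  103=19  104=12  105=13
Waiting(103) = turnaround − burst = 12 − 3 = 9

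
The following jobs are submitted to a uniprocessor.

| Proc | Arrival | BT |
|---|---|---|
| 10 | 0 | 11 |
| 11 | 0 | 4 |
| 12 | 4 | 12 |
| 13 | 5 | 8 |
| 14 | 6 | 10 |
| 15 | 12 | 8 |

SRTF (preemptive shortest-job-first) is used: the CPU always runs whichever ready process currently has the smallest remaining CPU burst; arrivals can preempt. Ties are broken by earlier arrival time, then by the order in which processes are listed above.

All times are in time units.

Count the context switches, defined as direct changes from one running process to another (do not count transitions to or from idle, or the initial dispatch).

Schedule: | 11 0-4 | 10 4-5 | 13 5-13 | 15 13-21 | 10 21-31 | 14 31-41 | 12 41-53 |
Completion: 10=31  11=4  12=53  13=13  14=41  15=21
Turnaround (C−A): 10=31  11=4  12=49  13=8  14=35  15=9

6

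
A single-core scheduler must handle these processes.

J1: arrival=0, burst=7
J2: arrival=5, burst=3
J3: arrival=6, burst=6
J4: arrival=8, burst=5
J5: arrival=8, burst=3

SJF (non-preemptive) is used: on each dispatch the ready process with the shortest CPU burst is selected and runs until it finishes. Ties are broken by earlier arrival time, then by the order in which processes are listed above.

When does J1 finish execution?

7

Gantt: | J1 0-7 | J2 7-10 | J5 10-13 | J4 13-18 | J3 18-24 |
Completion: J1=7  J2=10  J3=24  J4=18  J5=13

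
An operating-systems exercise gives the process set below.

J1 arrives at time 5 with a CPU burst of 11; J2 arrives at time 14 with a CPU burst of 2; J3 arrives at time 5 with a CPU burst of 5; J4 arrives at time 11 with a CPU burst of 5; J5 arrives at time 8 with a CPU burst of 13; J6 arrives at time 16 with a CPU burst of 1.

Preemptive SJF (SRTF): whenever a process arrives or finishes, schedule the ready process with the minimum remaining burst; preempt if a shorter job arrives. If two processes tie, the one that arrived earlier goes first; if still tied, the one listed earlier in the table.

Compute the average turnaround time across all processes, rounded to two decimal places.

12.33

Timeline: | idle 0-5 | J3 5-10 | J1 10-11 | J4 11-16 | J6 16-17 | J2 17-19 | J1 19-29 | J5 29-42 |
Completion: J1=29  J2=19  J3=10  J4=16  J5=42  J6=17
Turnaround (C−A): J1=24  J2=5  J3=5  J4=5  J5=34  J6=1
Turnaround times: J1=24, J2=5, J3=5, J4=5, J5=34, J6=1
Average turnaround = (24+5+5+5+34+1) / 6 = 74/6 = 12.33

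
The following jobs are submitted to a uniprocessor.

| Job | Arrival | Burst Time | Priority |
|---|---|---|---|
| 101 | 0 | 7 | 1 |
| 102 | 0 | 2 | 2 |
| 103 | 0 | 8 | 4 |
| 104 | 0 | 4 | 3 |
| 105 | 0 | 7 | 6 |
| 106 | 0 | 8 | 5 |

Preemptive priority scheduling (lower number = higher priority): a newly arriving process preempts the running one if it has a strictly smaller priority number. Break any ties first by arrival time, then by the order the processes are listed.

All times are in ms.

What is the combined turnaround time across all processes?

115

Timeline: | 101 0-7 | 102 7-9 | 104 9-13 | 103 13-21 | 106 21-29 | 105 29-36 |
Completion: 101=7  102=9  103=21  104=13  105=36  106=29
Turnaround (C−A): 101=7  102=9  103=21  104=13  105=36  106=29
Turnaround = completion − arrival: 101=7, 102=9, 103=21, 104=13, 105=36, 106=29
Total turnaround = 7 + 9 + 21 + 13 + 36 + 29 = 115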